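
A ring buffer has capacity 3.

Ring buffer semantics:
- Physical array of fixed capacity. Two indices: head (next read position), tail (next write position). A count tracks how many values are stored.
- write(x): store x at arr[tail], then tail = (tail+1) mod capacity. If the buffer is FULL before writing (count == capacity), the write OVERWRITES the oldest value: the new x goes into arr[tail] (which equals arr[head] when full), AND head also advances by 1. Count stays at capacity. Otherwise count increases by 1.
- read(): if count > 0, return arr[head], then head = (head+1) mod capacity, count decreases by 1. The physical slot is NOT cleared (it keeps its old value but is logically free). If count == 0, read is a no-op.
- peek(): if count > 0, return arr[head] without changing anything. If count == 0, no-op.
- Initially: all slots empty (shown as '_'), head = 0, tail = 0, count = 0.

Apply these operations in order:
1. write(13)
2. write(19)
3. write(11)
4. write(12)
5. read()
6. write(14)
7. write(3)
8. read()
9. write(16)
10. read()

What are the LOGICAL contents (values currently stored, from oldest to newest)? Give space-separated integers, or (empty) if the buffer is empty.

After op 1 (write(13)): arr=[13 _ _] head=0 tail=1 count=1
After op 2 (write(19)): arr=[13 19 _] head=0 tail=2 count=2
After op 3 (write(11)): arr=[13 19 11] head=0 tail=0 count=3
After op 4 (write(12)): arr=[12 19 11] head=1 tail=1 count=3
After op 5 (read()): arr=[12 19 11] head=2 tail=1 count=2
After op 6 (write(14)): arr=[12 14 11] head=2 tail=2 count=3
After op 7 (write(3)): arr=[12 14 3] head=0 tail=0 count=3
After op 8 (read()): arr=[12 14 3] head=1 tail=0 count=2
After op 9 (write(16)): arr=[16 14 3] head=1 tail=1 count=3
After op 10 (read()): arr=[16 14 3] head=2 tail=1 count=2

Answer: 3 16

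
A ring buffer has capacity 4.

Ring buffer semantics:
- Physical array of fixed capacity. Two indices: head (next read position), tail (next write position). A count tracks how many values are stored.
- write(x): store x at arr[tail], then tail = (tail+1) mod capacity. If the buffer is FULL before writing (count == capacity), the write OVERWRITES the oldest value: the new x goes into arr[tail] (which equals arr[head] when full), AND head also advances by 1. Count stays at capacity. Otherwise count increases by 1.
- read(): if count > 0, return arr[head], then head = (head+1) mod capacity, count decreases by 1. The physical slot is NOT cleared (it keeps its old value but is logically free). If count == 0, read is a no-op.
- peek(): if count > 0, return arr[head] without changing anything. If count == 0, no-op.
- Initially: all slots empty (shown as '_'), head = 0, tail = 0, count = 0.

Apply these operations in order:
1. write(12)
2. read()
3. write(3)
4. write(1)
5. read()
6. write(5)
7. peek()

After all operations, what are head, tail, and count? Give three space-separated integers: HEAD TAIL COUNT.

Answer: 2 0 2

Derivation:
After op 1 (write(12)): arr=[12 _ _ _] head=0 tail=1 count=1
After op 2 (read()): arr=[12 _ _ _] head=1 tail=1 count=0
After op 3 (write(3)): arr=[12 3 _ _] head=1 tail=2 count=1
After op 4 (write(1)): arr=[12 3 1 _] head=1 tail=3 count=2
After op 5 (read()): arr=[12 3 1 _] head=2 tail=3 count=1
After op 6 (write(5)): arr=[12 3 1 5] head=2 tail=0 count=2
After op 7 (peek()): arr=[12 3 1 5] head=2 tail=0 count=2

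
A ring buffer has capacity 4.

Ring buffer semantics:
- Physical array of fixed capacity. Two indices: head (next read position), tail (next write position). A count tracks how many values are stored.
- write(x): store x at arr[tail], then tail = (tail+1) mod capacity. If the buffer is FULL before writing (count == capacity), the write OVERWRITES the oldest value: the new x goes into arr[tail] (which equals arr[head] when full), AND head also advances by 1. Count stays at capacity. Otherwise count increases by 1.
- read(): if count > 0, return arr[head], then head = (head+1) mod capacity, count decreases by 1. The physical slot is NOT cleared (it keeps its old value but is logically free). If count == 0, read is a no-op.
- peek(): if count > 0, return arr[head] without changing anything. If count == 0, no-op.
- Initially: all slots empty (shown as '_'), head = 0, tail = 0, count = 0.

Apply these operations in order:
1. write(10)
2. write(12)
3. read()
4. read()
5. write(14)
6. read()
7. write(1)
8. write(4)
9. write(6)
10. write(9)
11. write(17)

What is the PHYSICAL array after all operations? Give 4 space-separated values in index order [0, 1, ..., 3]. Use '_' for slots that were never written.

After op 1 (write(10)): arr=[10 _ _ _] head=0 tail=1 count=1
After op 2 (write(12)): arr=[10 12 _ _] head=0 tail=2 count=2
After op 3 (read()): arr=[10 12 _ _] head=1 tail=2 count=1
After op 4 (read()): arr=[10 12 _ _] head=2 tail=2 count=0
After op 5 (write(14)): arr=[10 12 14 _] head=2 tail=3 count=1
After op 6 (read()): arr=[10 12 14 _] head=3 tail=3 count=0
After op 7 (write(1)): arr=[10 12 14 1] head=3 tail=0 count=1
After op 8 (write(4)): arr=[4 12 14 1] head=3 tail=1 count=2
After op 9 (write(6)): arr=[4 6 14 1] head=3 tail=2 count=3
After op 10 (write(9)): arr=[4 6 9 1] head=3 tail=3 count=4
After op 11 (write(17)): arr=[4 6 9 17] head=0 tail=0 count=4

Answer: 4 6 9 17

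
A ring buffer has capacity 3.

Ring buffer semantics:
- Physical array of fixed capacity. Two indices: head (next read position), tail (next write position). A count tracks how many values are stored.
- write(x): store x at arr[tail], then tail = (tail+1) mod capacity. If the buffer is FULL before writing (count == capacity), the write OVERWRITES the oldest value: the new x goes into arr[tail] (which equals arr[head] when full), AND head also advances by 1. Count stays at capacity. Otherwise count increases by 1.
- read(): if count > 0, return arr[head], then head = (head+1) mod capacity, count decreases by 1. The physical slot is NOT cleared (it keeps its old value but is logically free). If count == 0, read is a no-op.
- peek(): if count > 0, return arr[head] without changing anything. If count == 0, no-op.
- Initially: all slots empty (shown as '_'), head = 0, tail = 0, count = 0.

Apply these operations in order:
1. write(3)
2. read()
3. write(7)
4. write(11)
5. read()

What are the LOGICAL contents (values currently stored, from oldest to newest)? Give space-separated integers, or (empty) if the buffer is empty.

Answer: 11

Derivation:
After op 1 (write(3)): arr=[3 _ _] head=0 tail=1 count=1
After op 2 (read()): arr=[3 _ _] head=1 tail=1 count=0
After op 3 (write(7)): arr=[3 7 _] head=1 tail=2 count=1
After op 4 (write(11)): arr=[3 7 11] head=1 tail=0 count=2
After op 5 (read()): arr=[3 7 11] head=2 tail=0 count=1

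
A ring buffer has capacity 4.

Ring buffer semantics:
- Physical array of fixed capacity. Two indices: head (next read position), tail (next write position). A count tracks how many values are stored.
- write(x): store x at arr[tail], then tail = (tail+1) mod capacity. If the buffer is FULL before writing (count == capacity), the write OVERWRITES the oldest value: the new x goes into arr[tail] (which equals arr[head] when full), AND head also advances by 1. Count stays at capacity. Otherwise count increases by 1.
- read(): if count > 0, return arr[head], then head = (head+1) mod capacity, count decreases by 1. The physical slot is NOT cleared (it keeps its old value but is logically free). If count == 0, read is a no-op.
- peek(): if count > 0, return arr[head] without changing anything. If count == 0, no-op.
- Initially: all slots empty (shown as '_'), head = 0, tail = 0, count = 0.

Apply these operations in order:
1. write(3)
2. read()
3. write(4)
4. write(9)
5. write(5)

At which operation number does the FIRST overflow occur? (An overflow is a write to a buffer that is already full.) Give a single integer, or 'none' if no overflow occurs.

Answer: none

Derivation:
After op 1 (write(3)): arr=[3 _ _ _] head=0 tail=1 count=1
After op 2 (read()): arr=[3 _ _ _] head=1 tail=1 count=0
After op 3 (write(4)): arr=[3 4 _ _] head=1 tail=2 count=1
After op 4 (write(9)): arr=[3 4 9 _] head=1 tail=3 count=2
After op 5 (write(5)): arr=[3 4 9 5] head=1 tail=0 count=3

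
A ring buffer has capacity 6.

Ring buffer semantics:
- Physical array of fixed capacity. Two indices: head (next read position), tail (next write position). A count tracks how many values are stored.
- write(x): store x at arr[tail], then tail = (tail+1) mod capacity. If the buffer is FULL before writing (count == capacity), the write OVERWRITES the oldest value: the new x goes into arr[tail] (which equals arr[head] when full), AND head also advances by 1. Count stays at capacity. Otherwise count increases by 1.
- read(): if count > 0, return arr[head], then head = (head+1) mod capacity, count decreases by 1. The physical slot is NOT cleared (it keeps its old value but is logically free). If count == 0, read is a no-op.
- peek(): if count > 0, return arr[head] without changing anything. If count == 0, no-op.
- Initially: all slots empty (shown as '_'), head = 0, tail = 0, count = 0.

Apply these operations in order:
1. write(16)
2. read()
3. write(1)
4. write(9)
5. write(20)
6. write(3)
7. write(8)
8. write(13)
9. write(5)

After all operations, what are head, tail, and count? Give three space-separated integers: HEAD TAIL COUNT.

Answer: 2 2 6

Derivation:
After op 1 (write(16)): arr=[16 _ _ _ _ _] head=0 tail=1 count=1
After op 2 (read()): arr=[16 _ _ _ _ _] head=1 tail=1 count=0
After op 3 (write(1)): arr=[16 1 _ _ _ _] head=1 tail=2 count=1
After op 4 (write(9)): arr=[16 1 9 _ _ _] head=1 tail=3 count=2
After op 5 (write(20)): arr=[16 1 9 20 _ _] head=1 tail=4 count=3
After op 6 (write(3)): arr=[16 1 9 20 3 _] head=1 tail=5 count=4
After op 7 (write(8)): arr=[16 1 9 20 3 8] head=1 tail=0 count=5
After op 8 (write(13)): arr=[13 1 9 20 3 8] head=1 tail=1 count=6
After op 9 (write(5)): arr=[13 5 9 20 3 8] head=2 tail=2 count=6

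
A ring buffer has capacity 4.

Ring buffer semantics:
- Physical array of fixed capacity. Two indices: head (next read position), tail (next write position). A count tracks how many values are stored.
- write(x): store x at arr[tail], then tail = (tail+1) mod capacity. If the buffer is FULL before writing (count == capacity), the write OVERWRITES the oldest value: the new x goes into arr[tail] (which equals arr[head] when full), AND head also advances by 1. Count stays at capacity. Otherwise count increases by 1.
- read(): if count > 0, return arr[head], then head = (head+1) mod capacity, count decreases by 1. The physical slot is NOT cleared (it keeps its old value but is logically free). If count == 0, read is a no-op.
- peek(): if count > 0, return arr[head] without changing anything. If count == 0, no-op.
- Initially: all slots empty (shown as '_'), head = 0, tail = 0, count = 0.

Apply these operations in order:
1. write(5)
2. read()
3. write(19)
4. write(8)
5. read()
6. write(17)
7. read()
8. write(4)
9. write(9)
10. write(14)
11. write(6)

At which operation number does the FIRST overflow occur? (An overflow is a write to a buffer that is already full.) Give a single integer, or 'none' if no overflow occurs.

Answer: 11

Derivation:
After op 1 (write(5)): arr=[5 _ _ _] head=0 tail=1 count=1
After op 2 (read()): arr=[5 _ _ _] head=1 tail=1 count=0
After op 3 (write(19)): arr=[5 19 _ _] head=1 tail=2 count=1
After op 4 (write(8)): arr=[5 19 8 _] head=1 tail=3 count=2
After op 5 (read()): arr=[5 19 8 _] head=2 tail=3 count=1
After op 6 (write(17)): arr=[5 19 8 17] head=2 tail=0 count=2
After op 7 (read()): arr=[5 19 8 17] head=3 tail=0 count=1
After op 8 (write(4)): arr=[4 19 8 17] head=3 tail=1 count=2
After op 9 (write(9)): arr=[4 9 8 17] head=3 tail=2 count=3
After op 10 (write(14)): arr=[4 9 14 17] head=3 tail=3 count=4
After op 11 (write(6)): arr=[4 9 14 6] head=0 tail=0 count=4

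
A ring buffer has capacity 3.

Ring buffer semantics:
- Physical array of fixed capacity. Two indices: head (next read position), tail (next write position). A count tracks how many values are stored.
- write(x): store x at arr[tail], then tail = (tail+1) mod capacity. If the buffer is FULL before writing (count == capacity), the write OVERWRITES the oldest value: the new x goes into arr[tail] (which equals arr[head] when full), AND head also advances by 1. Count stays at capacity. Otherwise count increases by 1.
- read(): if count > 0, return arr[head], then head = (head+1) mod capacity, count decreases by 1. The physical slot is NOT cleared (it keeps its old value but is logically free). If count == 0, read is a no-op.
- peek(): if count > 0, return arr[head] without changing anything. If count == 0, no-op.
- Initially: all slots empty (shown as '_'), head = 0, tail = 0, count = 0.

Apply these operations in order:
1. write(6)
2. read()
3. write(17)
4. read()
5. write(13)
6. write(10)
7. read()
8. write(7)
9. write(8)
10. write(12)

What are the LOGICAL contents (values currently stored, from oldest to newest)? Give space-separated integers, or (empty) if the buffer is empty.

After op 1 (write(6)): arr=[6 _ _] head=0 tail=1 count=1
After op 2 (read()): arr=[6 _ _] head=1 tail=1 count=0
After op 3 (write(17)): arr=[6 17 _] head=1 tail=2 count=1
After op 4 (read()): arr=[6 17 _] head=2 tail=2 count=0
After op 5 (write(13)): arr=[6 17 13] head=2 tail=0 count=1
After op 6 (write(10)): arr=[10 17 13] head=2 tail=1 count=2
After op 7 (read()): arr=[10 17 13] head=0 tail=1 count=1
After op 8 (write(7)): arr=[10 7 13] head=0 tail=2 count=2
After op 9 (write(8)): arr=[10 7 8] head=0 tail=0 count=3
After op 10 (write(12)): arr=[12 7 8] head=1 tail=1 count=3

Answer: 7 8 12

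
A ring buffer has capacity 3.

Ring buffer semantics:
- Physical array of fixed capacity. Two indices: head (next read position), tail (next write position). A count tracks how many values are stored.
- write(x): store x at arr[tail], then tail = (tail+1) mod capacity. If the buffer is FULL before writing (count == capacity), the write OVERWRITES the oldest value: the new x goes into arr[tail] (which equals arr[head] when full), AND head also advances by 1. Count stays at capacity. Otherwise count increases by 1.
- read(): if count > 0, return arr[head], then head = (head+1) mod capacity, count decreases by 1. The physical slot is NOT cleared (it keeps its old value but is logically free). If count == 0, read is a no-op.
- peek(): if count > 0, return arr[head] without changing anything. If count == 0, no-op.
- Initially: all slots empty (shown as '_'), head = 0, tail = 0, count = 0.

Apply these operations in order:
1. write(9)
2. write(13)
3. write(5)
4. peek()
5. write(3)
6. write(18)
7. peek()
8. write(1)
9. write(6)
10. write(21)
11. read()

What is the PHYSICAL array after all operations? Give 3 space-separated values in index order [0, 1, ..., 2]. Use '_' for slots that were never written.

Answer: 6 21 1

Derivation:
After op 1 (write(9)): arr=[9 _ _] head=0 tail=1 count=1
After op 2 (write(13)): arr=[9 13 _] head=0 tail=2 count=2
After op 3 (write(5)): arr=[9 13 5] head=0 tail=0 count=3
After op 4 (peek()): arr=[9 13 5] head=0 tail=0 count=3
After op 5 (write(3)): arr=[3 13 5] head=1 tail=1 count=3
After op 6 (write(18)): arr=[3 18 5] head=2 tail=2 count=3
After op 7 (peek()): arr=[3 18 5] head=2 tail=2 count=3
After op 8 (write(1)): arr=[3 18 1] head=0 tail=0 count=3
After op 9 (write(6)): arr=[6 18 1] head=1 tail=1 count=3
After op 10 (write(21)): arr=[6 21 1] head=2 tail=2 count=3
After op 11 (read()): arr=[6 21 1] head=0 tail=2 count=2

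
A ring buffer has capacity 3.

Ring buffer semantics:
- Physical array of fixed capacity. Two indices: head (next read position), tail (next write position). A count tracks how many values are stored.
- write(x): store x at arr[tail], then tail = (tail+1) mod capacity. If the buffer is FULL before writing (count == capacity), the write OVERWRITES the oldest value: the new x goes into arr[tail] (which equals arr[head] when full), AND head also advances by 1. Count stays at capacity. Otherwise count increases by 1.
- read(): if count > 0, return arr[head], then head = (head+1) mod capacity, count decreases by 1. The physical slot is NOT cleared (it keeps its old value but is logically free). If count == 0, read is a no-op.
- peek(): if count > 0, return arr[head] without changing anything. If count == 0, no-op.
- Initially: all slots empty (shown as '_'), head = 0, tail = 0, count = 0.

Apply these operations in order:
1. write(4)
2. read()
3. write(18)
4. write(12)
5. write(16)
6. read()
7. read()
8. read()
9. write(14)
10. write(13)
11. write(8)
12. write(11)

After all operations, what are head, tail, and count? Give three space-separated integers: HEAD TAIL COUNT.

Answer: 2 2 3

Derivation:
After op 1 (write(4)): arr=[4 _ _] head=0 tail=1 count=1
After op 2 (read()): arr=[4 _ _] head=1 tail=1 count=0
After op 3 (write(18)): arr=[4 18 _] head=1 tail=2 count=1
After op 4 (write(12)): arr=[4 18 12] head=1 tail=0 count=2
After op 5 (write(16)): arr=[16 18 12] head=1 tail=1 count=3
After op 6 (read()): arr=[16 18 12] head=2 tail=1 count=2
After op 7 (read()): arr=[16 18 12] head=0 tail=1 count=1
After op 8 (read()): arr=[16 18 12] head=1 tail=1 count=0
After op 9 (write(14)): arr=[16 14 12] head=1 tail=2 count=1
After op 10 (write(13)): arr=[16 14 13] head=1 tail=0 count=2
After op 11 (write(8)): arr=[8 14 13] head=1 tail=1 count=3
After op 12 (write(11)): arr=[8 11 13] head=2 tail=2 count=3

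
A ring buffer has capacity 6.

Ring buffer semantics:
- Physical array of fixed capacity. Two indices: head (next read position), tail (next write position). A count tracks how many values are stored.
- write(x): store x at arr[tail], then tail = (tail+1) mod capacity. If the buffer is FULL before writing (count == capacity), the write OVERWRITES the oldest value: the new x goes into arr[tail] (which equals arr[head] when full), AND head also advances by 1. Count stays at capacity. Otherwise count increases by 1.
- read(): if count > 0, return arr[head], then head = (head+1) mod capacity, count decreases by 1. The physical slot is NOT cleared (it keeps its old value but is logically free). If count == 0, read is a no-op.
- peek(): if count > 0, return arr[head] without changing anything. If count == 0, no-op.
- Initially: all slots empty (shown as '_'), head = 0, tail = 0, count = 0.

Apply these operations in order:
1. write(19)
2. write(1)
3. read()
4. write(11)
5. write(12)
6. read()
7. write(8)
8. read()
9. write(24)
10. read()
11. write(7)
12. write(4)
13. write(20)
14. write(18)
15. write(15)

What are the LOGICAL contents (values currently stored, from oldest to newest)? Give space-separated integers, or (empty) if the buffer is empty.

Answer: 24 7 4 20 18 15

Derivation:
After op 1 (write(19)): arr=[19 _ _ _ _ _] head=0 tail=1 count=1
After op 2 (write(1)): arr=[19 1 _ _ _ _] head=0 tail=2 count=2
After op 3 (read()): arr=[19 1 _ _ _ _] head=1 tail=2 count=1
After op 4 (write(11)): arr=[19 1 11 _ _ _] head=1 tail=3 count=2
After op 5 (write(12)): arr=[19 1 11 12 _ _] head=1 tail=4 count=3
After op 6 (read()): arr=[19 1 11 12 _ _] head=2 tail=4 count=2
After op 7 (write(8)): arr=[19 1 11 12 8 _] head=2 tail=5 count=3
After op 8 (read()): arr=[19 1 11 12 8 _] head=3 tail=5 count=2
After op 9 (write(24)): arr=[19 1 11 12 8 24] head=3 tail=0 count=3
After op 10 (read()): arr=[19 1 11 12 8 24] head=4 tail=0 count=2
After op 11 (write(7)): arr=[7 1 11 12 8 24] head=4 tail=1 count=3
After op 12 (write(4)): arr=[7 4 11 12 8 24] head=4 tail=2 count=4
After op 13 (write(20)): arr=[7 4 20 12 8 24] head=4 tail=3 count=5
After op 14 (write(18)): arr=[7 4 20 18 8 24] head=4 tail=4 count=6
After op 15 (write(15)): arr=[7 4 20 18 15 24] head=5 tail=5 count=6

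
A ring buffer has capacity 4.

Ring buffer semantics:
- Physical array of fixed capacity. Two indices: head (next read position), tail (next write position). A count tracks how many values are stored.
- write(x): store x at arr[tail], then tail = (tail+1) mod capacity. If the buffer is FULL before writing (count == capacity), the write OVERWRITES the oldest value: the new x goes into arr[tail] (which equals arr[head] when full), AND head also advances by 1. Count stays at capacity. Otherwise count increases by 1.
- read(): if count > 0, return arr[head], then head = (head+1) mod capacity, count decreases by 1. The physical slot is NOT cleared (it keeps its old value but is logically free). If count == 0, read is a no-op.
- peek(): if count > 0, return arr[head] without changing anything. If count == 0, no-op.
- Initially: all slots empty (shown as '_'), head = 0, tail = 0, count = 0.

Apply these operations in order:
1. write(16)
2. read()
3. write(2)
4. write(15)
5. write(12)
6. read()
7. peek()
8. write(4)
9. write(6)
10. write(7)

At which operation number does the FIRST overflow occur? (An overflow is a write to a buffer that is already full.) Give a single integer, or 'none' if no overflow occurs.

Answer: 10

Derivation:
After op 1 (write(16)): arr=[16 _ _ _] head=0 tail=1 count=1
After op 2 (read()): arr=[16 _ _ _] head=1 tail=1 count=0
After op 3 (write(2)): arr=[16 2 _ _] head=1 tail=2 count=1
After op 4 (write(15)): arr=[16 2 15 _] head=1 tail=3 count=2
After op 5 (write(12)): arr=[16 2 15 12] head=1 tail=0 count=3
After op 6 (read()): arr=[16 2 15 12] head=2 tail=0 count=2
After op 7 (peek()): arr=[16 2 15 12] head=2 tail=0 count=2
After op 8 (write(4)): arr=[4 2 15 12] head=2 tail=1 count=3
After op 9 (write(6)): arr=[4 6 15 12] head=2 tail=2 count=4
After op 10 (write(7)): arr=[4 6 7 12] head=3 tail=3 count=4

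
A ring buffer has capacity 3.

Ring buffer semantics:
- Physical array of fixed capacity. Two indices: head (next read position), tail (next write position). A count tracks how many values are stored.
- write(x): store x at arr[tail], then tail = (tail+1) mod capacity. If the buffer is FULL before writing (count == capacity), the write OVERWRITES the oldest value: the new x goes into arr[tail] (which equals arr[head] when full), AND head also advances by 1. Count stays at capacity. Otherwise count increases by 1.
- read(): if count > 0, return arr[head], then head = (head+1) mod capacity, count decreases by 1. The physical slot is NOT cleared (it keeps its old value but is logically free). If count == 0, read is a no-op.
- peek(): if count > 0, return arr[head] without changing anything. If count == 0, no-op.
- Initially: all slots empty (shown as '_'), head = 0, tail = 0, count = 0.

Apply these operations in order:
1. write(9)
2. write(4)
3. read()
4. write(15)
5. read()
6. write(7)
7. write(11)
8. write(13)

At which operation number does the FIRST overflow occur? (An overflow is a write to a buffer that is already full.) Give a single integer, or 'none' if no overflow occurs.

After op 1 (write(9)): arr=[9 _ _] head=0 tail=1 count=1
After op 2 (write(4)): arr=[9 4 _] head=0 tail=2 count=2
After op 3 (read()): arr=[9 4 _] head=1 tail=2 count=1
After op 4 (write(15)): arr=[9 4 15] head=1 tail=0 count=2
After op 5 (read()): arr=[9 4 15] head=2 tail=0 count=1
After op 6 (write(7)): arr=[7 4 15] head=2 tail=1 count=2
After op 7 (write(11)): arr=[7 11 15] head=2 tail=2 count=3
After op 8 (write(13)): arr=[7 11 13] head=0 tail=0 count=3

Answer: 8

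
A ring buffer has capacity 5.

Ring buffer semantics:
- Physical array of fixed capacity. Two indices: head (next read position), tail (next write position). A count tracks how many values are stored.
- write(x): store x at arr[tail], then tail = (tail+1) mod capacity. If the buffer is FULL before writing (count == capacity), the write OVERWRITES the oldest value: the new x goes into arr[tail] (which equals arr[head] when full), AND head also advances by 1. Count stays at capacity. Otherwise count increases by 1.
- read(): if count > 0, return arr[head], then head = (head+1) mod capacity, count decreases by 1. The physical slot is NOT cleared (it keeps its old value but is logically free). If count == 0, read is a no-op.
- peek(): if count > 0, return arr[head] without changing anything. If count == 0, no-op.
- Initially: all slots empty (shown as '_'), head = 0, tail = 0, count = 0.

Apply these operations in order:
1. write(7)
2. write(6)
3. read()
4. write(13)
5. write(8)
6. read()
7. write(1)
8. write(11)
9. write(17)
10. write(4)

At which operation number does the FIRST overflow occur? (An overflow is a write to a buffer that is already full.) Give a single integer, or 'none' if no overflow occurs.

Answer: 10

Derivation:
After op 1 (write(7)): arr=[7 _ _ _ _] head=0 tail=1 count=1
After op 2 (write(6)): arr=[7 6 _ _ _] head=0 tail=2 count=2
After op 3 (read()): arr=[7 6 _ _ _] head=1 tail=2 count=1
After op 4 (write(13)): arr=[7 6 13 _ _] head=1 tail=3 count=2
After op 5 (write(8)): arr=[7 6 13 8 _] head=1 tail=4 count=3
After op 6 (read()): arr=[7 6 13 8 _] head=2 tail=4 count=2
After op 7 (write(1)): arr=[7 6 13 8 1] head=2 tail=0 count=3
After op 8 (write(11)): arr=[11 6 13 8 1] head=2 tail=1 count=4
After op 9 (write(17)): arr=[11 17 13 8 1] head=2 tail=2 count=5
After op 10 (write(4)): arr=[11 17 4 8 1] head=3 tail=3 count=5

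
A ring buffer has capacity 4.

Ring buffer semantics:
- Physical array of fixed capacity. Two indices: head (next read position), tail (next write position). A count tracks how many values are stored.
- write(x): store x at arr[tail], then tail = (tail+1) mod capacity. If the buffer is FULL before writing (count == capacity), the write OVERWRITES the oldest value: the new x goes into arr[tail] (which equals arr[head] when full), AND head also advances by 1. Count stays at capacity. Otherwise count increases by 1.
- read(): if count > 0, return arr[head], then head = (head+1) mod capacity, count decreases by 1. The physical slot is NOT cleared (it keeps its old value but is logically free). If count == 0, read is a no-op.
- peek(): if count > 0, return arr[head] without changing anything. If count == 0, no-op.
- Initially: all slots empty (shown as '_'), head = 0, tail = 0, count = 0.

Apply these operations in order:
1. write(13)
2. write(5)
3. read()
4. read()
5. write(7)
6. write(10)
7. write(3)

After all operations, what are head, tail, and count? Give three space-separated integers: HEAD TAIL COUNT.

Answer: 2 1 3

Derivation:
After op 1 (write(13)): arr=[13 _ _ _] head=0 tail=1 count=1
After op 2 (write(5)): arr=[13 5 _ _] head=0 tail=2 count=2
After op 3 (read()): arr=[13 5 _ _] head=1 tail=2 count=1
After op 4 (read()): arr=[13 5 _ _] head=2 tail=2 count=0
After op 5 (write(7)): arr=[13 5 7 _] head=2 tail=3 count=1
After op 6 (write(10)): arr=[13 5 7 10] head=2 tail=0 count=2
After op 7 (write(3)): arr=[3 5 7 10] head=2 tail=1 count=3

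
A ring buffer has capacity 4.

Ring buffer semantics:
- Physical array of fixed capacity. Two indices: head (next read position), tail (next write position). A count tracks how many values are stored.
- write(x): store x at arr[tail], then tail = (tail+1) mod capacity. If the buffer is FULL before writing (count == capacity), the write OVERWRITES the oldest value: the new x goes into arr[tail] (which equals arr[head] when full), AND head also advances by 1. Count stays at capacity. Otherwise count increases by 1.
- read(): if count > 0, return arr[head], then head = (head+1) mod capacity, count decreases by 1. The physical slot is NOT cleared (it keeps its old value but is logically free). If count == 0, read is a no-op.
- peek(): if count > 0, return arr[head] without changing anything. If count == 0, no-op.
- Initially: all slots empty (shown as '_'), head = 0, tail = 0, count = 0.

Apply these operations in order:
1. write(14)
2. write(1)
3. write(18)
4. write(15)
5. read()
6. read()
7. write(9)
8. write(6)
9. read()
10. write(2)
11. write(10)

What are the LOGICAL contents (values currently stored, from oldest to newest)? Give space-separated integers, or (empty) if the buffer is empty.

Answer: 9 6 2 10

Derivation:
After op 1 (write(14)): arr=[14 _ _ _] head=0 tail=1 count=1
After op 2 (write(1)): arr=[14 1 _ _] head=0 tail=2 count=2
After op 3 (write(18)): arr=[14 1 18 _] head=0 tail=3 count=3
After op 4 (write(15)): arr=[14 1 18 15] head=0 tail=0 count=4
After op 5 (read()): arr=[14 1 18 15] head=1 tail=0 count=3
After op 6 (read()): arr=[14 1 18 15] head=2 tail=0 count=2
After op 7 (write(9)): arr=[9 1 18 15] head=2 tail=1 count=3
After op 8 (write(6)): arr=[9 6 18 15] head=2 tail=2 count=4
After op 9 (read()): arr=[9 6 18 15] head=3 tail=2 count=3
After op 10 (write(2)): arr=[9 6 2 15] head=3 tail=3 count=4
After op 11 (write(10)): arr=[9 6 2 10] head=0 tail=0 count=4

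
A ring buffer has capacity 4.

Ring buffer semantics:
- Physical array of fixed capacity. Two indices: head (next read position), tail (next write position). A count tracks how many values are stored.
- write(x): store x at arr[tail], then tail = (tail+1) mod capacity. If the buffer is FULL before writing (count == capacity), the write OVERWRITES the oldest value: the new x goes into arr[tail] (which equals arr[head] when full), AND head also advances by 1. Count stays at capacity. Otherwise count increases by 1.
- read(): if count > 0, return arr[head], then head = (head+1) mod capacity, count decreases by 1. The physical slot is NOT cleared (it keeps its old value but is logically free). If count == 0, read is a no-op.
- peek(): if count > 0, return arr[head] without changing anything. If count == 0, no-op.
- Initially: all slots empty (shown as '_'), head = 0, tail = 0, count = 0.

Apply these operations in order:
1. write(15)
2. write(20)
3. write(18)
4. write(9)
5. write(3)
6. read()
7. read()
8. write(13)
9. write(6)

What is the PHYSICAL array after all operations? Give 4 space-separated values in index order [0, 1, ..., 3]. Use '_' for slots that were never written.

After op 1 (write(15)): arr=[15 _ _ _] head=0 tail=1 count=1
After op 2 (write(20)): arr=[15 20 _ _] head=0 tail=2 count=2
After op 3 (write(18)): arr=[15 20 18 _] head=0 tail=3 count=3
After op 4 (write(9)): arr=[15 20 18 9] head=0 tail=0 count=4
After op 5 (write(3)): arr=[3 20 18 9] head=1 tail=1 count=4
After op 6 (read()): arr=[3 20 18 9] head=2 tail=1 count=3
After op 7 (read()): arr=[3 20 18 9] head=3 tail=1 count=2
After op 8 (write(13)): arr=[3 13 18 9] head=3 tail=2 count=3
After op 9 (write(6)): arr=[3 13 6 9] head=3 tail=3 count=4

Answer: 3 13 6 9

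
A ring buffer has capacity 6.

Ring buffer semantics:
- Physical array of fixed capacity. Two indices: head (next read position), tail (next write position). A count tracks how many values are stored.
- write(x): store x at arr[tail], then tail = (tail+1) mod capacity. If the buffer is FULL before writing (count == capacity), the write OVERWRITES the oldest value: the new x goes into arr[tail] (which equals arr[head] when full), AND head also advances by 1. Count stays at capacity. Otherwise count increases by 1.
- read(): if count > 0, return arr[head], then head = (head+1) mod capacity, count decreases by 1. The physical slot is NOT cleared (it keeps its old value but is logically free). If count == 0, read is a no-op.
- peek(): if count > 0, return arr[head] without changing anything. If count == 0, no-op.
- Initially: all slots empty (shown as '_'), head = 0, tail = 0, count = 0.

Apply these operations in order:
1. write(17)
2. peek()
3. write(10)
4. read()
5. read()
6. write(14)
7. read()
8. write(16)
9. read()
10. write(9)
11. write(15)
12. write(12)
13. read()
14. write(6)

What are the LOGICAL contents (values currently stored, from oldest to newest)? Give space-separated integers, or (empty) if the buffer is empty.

After op 1 (write(17)): arr=[17 _ _ _ _ _] head=0 tail=1 count=1
After op 2 (peek()): arr=[17 _ _ _ _ _] head=0 tail=1 count=1
After op 3 (write(10)): arr=[17 10 _ _ _ _] head=0 tail=2 count=2
After op 4 (read()): arr=[17 10 _ _ _ _] head=1 tail=2 count=1
After op 5 (read()): arr=[17 10 _ _ _ _] head=2 tail=2 count=0
After op 6 (write(14)): arr=[17 10 14 _ _ _] head=2 tail=3 count=1
After op 7 (read()): arr=[17 10 14 _ _ _] head=3 tail=3 count=0
After op 8 (write(16)): arr=[17 10 14 16 _ _] head=3 tail=4 count=1
After op 9 (read()): arr=[17 10 14 16 _ _] head=4 tail=4 count=0
After op 10 (write(9)): arr=[17 10 14 16 9 _] head=4 tail=5 count=1
After op 11 (write(15)): arr=[17 10 14 16 9 15] head=4 tail=0 count=2
After op 12 (write(12)): arr=[12 10 14 16 9 15] head=4 tail=1 count=3
After op 13 (read()): arr=[12 10 14 16 9 15] head=5 tail=1 count=2
After op 14 (write(6)): arr=[12 6 14 16 9 15] head=5 tail=2 count=3

Answer: 15 12 6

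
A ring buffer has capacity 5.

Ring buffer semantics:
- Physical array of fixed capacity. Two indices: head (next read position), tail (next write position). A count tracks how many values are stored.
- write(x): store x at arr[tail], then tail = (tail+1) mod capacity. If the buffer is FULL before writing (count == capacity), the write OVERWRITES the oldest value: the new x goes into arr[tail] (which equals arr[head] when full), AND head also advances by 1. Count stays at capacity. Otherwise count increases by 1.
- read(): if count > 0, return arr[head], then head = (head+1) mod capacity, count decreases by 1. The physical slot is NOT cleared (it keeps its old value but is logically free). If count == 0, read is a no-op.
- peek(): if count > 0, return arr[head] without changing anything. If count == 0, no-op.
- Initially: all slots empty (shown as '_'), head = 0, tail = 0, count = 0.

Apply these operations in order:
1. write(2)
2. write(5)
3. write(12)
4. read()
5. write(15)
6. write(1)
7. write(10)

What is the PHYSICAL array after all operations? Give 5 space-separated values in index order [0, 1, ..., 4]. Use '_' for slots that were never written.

Answer: 10 5 12 15 1

Derivation:
After op 1 (write(2)): arr=[2 _ _ _ _] head=0 tail=1 count=1
After op 2 (write(5)): arr=[2 5 _ _ _] head=0 tail=2 count=2
After op 3 (write(12)): arr=[2 5 12 _ _] head=0 tail=3 count=3
After op 4 (read()): arr=[2 5 12 _ _] head=1 tail=3 count=2
After op 5 (write(15)): arr=[2 5 12 15 _] head=1 tail=4 count=3
After op 6 (write(1)): arr=[2 5 12 15 1] head=1 tail=0 count=4
After op 7 (write(10)): arr=[10 5 12 15 1] head=1 tail=1 count=5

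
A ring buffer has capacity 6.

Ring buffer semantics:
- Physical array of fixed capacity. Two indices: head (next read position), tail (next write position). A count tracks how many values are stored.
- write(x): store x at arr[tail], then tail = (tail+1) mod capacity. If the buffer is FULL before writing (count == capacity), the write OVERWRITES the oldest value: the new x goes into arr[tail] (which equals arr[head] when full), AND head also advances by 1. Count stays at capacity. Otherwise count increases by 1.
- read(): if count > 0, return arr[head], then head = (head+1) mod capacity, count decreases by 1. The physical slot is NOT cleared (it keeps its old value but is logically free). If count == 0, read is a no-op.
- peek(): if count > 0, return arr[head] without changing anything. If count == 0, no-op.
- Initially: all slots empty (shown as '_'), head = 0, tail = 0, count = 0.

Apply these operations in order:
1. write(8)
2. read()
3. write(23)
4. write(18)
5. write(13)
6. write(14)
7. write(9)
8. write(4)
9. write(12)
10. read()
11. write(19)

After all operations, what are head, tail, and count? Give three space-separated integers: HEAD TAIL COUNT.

Answer: 3 3 6

Derivation:
After op 1 (write(8)): arr=[8 _ _ _ _ _] head=0 tail=1 count=1
After op 2 (read()): arr=[8 _ _ _ _ _] head=1 tail=1 count=0
After op 3 (write(23)): arr=[8 23 _ _ _ _] head=1 tail=2 count=1
After op 4 (write(18)): arr=[8 23 18 _ _ _] head=1 tail=3 count=2
After op 5 (write(13)): arr=[8 23 18 13 _ _] head=1 tail=4 count=3
After op 6 (write(14)): arr=[8 23 18 13 14 _] head=1 tail=5 count=4
After op 7 (write(9)): arr=[8 23 18 13 14 9] head=1 tail=0 count=5
After op 8 (write(4)): arr=[4 23 18 13 14 9] head=1 tail=1 count=6
After op 9 (write(12)): arr=[4 12 18 13 14 9] head=2 tail=2 count=6
After op 10 (read()): arr=[4 12 18 13 14 9] head=3 tail=2 count=5
After op 11 (write(19)): arr=[4 12 19 13 14 9] head=3 tail=3 count=6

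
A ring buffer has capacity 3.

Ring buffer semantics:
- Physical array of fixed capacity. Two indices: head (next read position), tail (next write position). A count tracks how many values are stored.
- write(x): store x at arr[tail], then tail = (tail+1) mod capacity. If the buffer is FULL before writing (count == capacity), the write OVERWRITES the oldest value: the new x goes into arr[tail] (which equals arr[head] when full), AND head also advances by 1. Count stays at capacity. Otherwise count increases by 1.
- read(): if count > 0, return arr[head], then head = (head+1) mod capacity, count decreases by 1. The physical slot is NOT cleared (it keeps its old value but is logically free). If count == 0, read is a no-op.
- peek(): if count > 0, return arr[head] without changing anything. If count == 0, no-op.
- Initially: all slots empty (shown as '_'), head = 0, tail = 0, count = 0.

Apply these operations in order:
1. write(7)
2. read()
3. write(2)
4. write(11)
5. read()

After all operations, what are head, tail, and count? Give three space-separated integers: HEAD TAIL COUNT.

Answer: 2 0 1

Derivation:
After op 1 (write(7)): arr=[7 _ _] head=0 tail=1 count=1
After op 2 (read()): arr=[7 _ _] head=1 tail=1 count=0
After op 3 (write(2)): arr=[7 2 _] head=1 tail=2 count=1
After op 4 (write(11)): arr=[7 2 11] head=1 tail=0 count=2
After op 5 (read()): arr=[7 2 11] head=2 tail=0 count=1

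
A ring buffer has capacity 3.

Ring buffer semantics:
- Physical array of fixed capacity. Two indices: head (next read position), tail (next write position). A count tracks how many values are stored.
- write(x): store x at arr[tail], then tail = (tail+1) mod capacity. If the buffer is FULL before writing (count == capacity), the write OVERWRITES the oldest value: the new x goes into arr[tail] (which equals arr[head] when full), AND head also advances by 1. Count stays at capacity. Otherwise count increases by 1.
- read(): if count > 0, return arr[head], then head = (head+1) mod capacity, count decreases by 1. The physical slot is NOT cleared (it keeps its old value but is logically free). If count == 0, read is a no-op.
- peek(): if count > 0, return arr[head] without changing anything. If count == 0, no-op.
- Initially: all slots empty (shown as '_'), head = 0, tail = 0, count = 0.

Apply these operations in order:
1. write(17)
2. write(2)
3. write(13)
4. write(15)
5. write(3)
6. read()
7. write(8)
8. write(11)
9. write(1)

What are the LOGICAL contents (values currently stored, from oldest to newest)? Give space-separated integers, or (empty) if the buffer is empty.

Answer: 8 11 1

Derivation:
After op 1 (write(17)): arr=[17 _ _] head=0 tail=1 count=1
After op 2 (write(2)): arr=[17 2 _] head=0 tail=2 count=2
After op 3 (write(13)): arr=[17 2 13] head=0 tail=0 count=3
After op 4 (write(15)): arr=[15 2 13] head=1 tail=1 count=3
After op 5 (write(3)): arr=[15 3 13] head=2 tail=2 count=3
After op 6 (read()): arr=[15 3 13] head=0 tail=2 count=2
After op 7 (write(8)): arr=[15 3 8] head=0 tail=0 count=3
After op 8 (write(11)): arr=[11 3 8] head=1 tail=1 count=3
After op 9 (write(1)): arr=[11 1 8] head=2 tail=2 count=3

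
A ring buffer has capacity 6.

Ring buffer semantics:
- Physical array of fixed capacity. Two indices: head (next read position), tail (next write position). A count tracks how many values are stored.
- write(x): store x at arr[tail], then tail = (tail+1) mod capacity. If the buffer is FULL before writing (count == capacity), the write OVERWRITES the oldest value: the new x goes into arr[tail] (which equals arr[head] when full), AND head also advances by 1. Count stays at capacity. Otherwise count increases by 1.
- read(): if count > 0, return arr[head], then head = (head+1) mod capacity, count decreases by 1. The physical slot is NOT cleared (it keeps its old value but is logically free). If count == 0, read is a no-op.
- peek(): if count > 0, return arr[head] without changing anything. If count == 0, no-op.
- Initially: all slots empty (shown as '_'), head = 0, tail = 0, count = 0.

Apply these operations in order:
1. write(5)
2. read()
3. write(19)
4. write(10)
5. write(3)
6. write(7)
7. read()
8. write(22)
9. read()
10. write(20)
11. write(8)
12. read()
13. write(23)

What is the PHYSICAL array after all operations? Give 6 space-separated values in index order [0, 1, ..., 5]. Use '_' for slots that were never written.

Answer: 20 8 23 3 7 22

Derivation:
After op 1 (write(5)): arr=[5 _ _ _ _ _] head=0 tail=1 count=1
After op 2 (read()): arr=[5 _ _ _ _ _] head=1 tail=1 count=0
After op 3 (write(19)): arr=[5 19 _ _ _ _] head=1 tail=2 count=1
After op 4 (write(10)): arr=[5 19 10 _ _ _] head=1 tail=3 count=2
After op 5 (write(3)): arr=[5 19 10 3 _ _] head=1 tail=4 count=3
After op 6 (write(7)): arr=[5 19 10 3 7 _] head=1 tail=5 count=4
After op 7 (read()): arr=[5 19 10 3 7 _] head=2 tail=5 count=3
After op 8 (write(22)): arr=[5 19 10 3 7 22] head=2 tail=0 count=4
After op 9 (read()): arr=[5 19 10 3 7 22] head=3 tail=0 count=3
After op 10 (write(20)): arr=[20 19 10 3 7 22] head=3 tail=1 count=4
After op 11 (write(8)): arr=[20 8 10 3 7 22] head=3 tail=2 count=5
After op 12 (read()): arr=[20 8 10 3 7 22] head=4 tail=2 count=4
After op 13 (write(23)): arr=[20 8 23 3 7 22] head=4 tail=3 count=5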